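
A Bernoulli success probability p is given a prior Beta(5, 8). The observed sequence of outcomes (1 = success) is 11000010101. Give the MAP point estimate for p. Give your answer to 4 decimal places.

Prior: Beta(5, 8).
Data: 5 successes in 11 trials (from the sequence). The binomial likelihood contributes p^5(1−p)^6, so the posterior is Beta(5+5, 8+6) = Beta(10, 14).
For Beta(a, b) with a, b > 1 the mode is (a−1)/(a+b−2) = 9/22 ≈ 0.4091.

p̂_MAP = 0.4091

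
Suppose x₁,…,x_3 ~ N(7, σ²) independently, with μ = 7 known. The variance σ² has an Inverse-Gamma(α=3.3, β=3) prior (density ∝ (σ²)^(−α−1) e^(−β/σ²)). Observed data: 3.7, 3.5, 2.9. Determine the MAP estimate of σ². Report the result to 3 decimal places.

Sum of squared deviations about the known mean: SS = (3.7−7)² + (3.5−7)² + (2.9−7)² = 39.95.
The Normal likelihood contributes (σ²)^(−n/2) exp(−SS/(2σ²)), so the posterior is Inverse-Gamma(α + n/2, β + SS/2) = Inverse-Gamma(4.8, 22.975).
The mode of Inverse-Gamma(a, b) is b/(a+1) = 22.975/5.8 ≈ 3.961.

σ̂²_MAP = 3.961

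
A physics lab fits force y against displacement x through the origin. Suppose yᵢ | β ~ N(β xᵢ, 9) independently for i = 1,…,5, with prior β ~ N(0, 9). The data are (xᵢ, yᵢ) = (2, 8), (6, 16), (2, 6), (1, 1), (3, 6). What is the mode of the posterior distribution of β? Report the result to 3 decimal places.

β̂_MAP = 2.600

log p(β | y) = −Σ(yᵢ − βxᵢ)²/(2·9) − β²/(2·9) + const.
Setting the derivative to zero: Σxᵢ(yᵢ − βxᵢ)/9 − β/9 = 0, so β = Σxᵢyᵢ / (Σxᵢ² + σ²/τ²).
Σxᵢyᵢ = 2·8 + 6·16 + 2·6 + 1·1 + 3·6 = 143; Σxᵢ² = 54; σ²/τ² = 1.
β̂_MAP = 143 / (54 + 1) = 143/55 ≈ 2.600.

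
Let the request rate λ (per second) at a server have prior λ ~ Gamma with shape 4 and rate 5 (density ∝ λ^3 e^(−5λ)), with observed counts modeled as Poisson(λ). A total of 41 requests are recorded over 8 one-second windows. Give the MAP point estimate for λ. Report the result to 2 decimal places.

Σxᵢ = 41, n = 8.
Posterior ∝ λ^3e^(−5λ) · λ^41e^(−8λ) = λ^44e^(−13λ), i.e. Gamma(shape=45, rate=13).
The mode of a Gamma(a, b) with a ≥ 1 (shape–rate) is (a−1)/b = 44/13 ≈ 3.38.

λ̂_MAP = 3.38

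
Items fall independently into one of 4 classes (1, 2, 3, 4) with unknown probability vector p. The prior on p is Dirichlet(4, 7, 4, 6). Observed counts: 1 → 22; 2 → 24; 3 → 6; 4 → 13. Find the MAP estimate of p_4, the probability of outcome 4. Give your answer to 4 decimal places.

MAP estimate: 0.2195

The posterior is Dirichlet(αᵢ + nᵢ) = Dirichlet(26, 31, 10, 19).
For a Dirichlet(a₁,…,a_K) with all aᵢ > 1, the mode has j-th component (aⱼ − 1)/(Σaᵢ − K).
Here Σaᵢ = 86 and K = 4, so p_4 = (19 − 1)/(86 − 4) = 18/82 ≈ 0.2195.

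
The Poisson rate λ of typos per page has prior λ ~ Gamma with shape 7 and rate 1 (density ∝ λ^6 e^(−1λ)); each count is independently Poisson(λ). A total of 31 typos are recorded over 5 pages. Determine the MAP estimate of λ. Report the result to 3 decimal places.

λ̂_MAP = 6.167

Σxᵢ = 31, n = 5.
Posterior ∝ λ^6e^(−1λ) · λ^31e^(−5λ) = λ^37e^(−6λ), i.e. Gamma(shape=38, rate=6).
The mode of a Gamma(a, b) with a ≥ 1 (shape–rate) is (a−1)/b = 37/6 ≈ 6.167.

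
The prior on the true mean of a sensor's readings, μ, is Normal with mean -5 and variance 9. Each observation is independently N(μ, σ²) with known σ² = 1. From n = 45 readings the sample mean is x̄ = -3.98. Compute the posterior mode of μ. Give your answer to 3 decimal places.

μ̂_MAP = -3.983

n = 45, x̄ = -3.98.
For a Normal prior and Normal likelihood with known variance, the posterior is Normal; its mode equals its mean, the precision-weighted average.
Prior precision 1/σ₀² = 1/9; data precision n/σ² = 45/1 = 45.
μ̂ = ((1/9)·(-5) + 45·(-3.98)) / (1/9 + 45) = (-16169/90)/(406/9) = -16169/4060 ≈ -3.983.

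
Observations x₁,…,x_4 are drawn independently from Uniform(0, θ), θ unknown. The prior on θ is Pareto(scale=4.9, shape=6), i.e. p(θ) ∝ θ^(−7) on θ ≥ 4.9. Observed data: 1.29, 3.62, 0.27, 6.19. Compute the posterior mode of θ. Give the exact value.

θ̂_MAP = 6.19

The Uniform(0, θ) likelihood is θ^(−n) for θ ≥ max(xᵢ), zero otherwise. Here max(xᵢ) = 6.19.
Posterior ∝ θ^(−7) · θ^(−4) = θ^(−11) on θ ≥ max(4.9, 6.19) = 6.19.
This density is strictly decreasing in θ, so the posterior mode lies at the lower boundary of the support.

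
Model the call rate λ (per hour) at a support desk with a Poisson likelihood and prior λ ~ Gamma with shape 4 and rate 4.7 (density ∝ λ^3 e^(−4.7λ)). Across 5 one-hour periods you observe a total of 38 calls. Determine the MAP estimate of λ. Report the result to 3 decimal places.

Σxᵢ = 38, n = 5.
Posterior ∝ λ^3e^(−4.7λ) · λ^38e^(−5λ) = λ^41e^(−9.7λ), i.e. Gamma(shape=42, rate=9.7).
The mode of a Gamma(a, b) with a ≥ 1 (shape–rate) is (a−1)/b = 41/9.7 ≈ 4.227.

λ̂_MAP = 4.227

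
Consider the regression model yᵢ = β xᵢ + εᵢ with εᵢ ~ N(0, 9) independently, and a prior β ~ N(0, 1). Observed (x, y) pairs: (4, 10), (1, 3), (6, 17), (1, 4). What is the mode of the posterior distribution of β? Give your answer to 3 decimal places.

β̂_MAP = 2.365

log p(β | y) = −Σ(yᵢ − βxᵢ)²/(2·9) − β²/(2·1) + const.
Setting the derivative to zero: Σxᵢ(yᵢ − βxᵢ)/9 − β/1 = 0, so β = Σxᵢyᵢ / (Σxᵢ² + σ²/τ²).
Σxᵢyᵢ = 4·10 + 1·3 + 6·17 + 1·4 = 149; Σxᵢ² = 54; σ²/τ² = 9.
β̂_MAP = 149 / (54 + 9) = 149/63 ≈ 2.365.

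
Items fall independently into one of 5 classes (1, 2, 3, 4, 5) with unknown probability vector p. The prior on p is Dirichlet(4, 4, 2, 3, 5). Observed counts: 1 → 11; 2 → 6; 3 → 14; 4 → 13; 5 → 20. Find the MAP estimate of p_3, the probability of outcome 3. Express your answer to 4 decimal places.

The posterior is Dirichlet(αᵢ + nᵢ) = Dirichlet(15, 10, 16, 16, 25).
For a Dirichlet(a₁,…,a_K) with all aᵢ > 1, the mode has j-th component (aⱼ − 1)/(Σaᵢ − K).
Here Σaᵢ = 82 and K = 5, so p_3 = (16 − 1)/(82 − 5) = 15/77 ≈ 0.1948.

MAP estimate: 0.1948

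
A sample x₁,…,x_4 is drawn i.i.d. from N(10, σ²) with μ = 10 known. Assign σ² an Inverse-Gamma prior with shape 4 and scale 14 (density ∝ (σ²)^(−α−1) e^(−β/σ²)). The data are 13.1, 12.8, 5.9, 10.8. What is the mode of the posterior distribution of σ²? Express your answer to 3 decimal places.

σ̂²_MAP = 4.493

Sum of squared deviations about the known mean: SS = (13.1−10)² + (12.8−10)² + (5.9−10)² + (10.8−10)² = 34.9.
The Normal likelihood contributes (σ²)^(−n/2) exp(−SS/(2σ²)), so the posterior is Inverse-Gamma(α + n/2, β + SS/2) = Inverse-Gamma(6, 31.45).
The mode of Inverse-Gamma(a, b) is b/(a+1) = 31.45/7 ≈ 4.493.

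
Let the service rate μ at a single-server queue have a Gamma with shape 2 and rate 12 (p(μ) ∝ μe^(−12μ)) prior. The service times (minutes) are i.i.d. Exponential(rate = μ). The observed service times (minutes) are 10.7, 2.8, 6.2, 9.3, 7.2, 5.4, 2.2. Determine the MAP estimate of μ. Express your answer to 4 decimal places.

μ̂_MAP = 0.1434

The Exponential(rate=μ) likelihood is ∝ μ^n e^(−μΣtᵢ). Here n = 7 and Σtᵢ = 10.7 + 2.8 + 6.2 + 9.3 + 7.2 + 5.4 + 2.2 = 43.8.
Posterior ∝ μe^(−12μ) · μ^7e^(−43.8μ) = μ^8e^(−55.8μ), i.e. Gamma(9, 55.8).
Mode = (a−1)/b = 8/55.8 ≈ 0.1434.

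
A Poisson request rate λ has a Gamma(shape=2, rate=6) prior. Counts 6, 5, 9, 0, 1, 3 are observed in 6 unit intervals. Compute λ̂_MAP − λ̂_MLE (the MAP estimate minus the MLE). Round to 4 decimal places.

Σxᵢ = 24. Posterior is Gamma(26, 12); MAP = (26−1)/12 = 25/12 ≈ 2.08333.
MLE = x̄ = 24/6 ≈ 4.00000.
Difference = 25/12 − 24/6 = -23/12 ≈ -1.9167.

MAP − MLE = -1.9167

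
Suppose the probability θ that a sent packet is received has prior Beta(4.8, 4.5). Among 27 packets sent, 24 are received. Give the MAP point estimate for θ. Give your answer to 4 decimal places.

θ̂_MAP = 0.8105

Prior: Beta(4.8, 4.5).
Data: 24 successes in 27 trials. The binomial likelihood contributes θ^24(1−θ)^3, so the posterior is Beta(4.8+24, 4.5+3) = Beta(28.8, 7.5).
For Beta(a, b) with a, b > 1 the mode is (a−1)/(a+b−2) = 27.8/34.3 ≈ 0.8105.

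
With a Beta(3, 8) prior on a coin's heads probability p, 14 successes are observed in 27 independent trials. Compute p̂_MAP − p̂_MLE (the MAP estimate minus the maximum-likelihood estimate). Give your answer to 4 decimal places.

Posterior is Beta(17, 21); MAP = (17−1)/(38−2) = 16/36 ≈ 0.44444.
MLE ignores the prior: p̂_MLE = k/n = 14/27 ≈ 0.51852.
Difference = 16/36 − 14/27 = -2/27 ≈ -0.0741.

MAP − MLE = -0.0741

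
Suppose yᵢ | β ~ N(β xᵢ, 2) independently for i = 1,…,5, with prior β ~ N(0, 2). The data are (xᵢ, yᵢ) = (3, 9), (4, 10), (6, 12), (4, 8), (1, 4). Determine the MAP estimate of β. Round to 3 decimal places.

log p(β | y) = −Σ(yᵢ − βxᵢ)²/(2·2) − β²/(2·2) + const.
Setting the derivative to zero: Σxᵢ(yᵢ − βxᵢ)/2 − β/2 = 0, so β = Σxᵢyᵢ / (Σxᵢ² + σ²/τ²).
Σxᵢyᵢ = 3·9 + 4·10 + 6·12 + 4·8 + 1·4 = 175; Σxᵢ² = 78; σ²/τ² = 1.
β̂_MAP = 175 / (78 + 1) = 175/79 ≈ 2.215.

β̂_MAP = 2.215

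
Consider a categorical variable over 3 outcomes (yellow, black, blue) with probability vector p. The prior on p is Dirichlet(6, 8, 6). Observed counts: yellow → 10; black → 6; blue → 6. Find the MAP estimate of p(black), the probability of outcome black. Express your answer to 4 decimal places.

MAP estimate of p(black) = 0.3333

The posterior is Dirichlet(αᵢ + nᵢ) = Dirichlet(16, 14, 12).
For a Dirichlet(a₁,…,a_K) with all aᵢ > 1, the mode has j-th component (aⱼ − 1)/(Σaᵢ − K).
Here Σaᵢ = 42 and K = 3, so p(black) = (14 − 1)/(42 − 3) = 13/39 ≈ 0.3333.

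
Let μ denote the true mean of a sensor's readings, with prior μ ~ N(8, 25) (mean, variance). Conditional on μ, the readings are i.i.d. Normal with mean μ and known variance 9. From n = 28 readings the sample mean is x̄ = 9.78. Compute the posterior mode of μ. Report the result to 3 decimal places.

n = 28, x̄ = 9.78.
For a Normal prior and Normal likelihood with known variance, the posterior is Normal; its mode equals its mean, the precision-weighted average.
Prior precision 1/σ₀² = 1/25 = 0.04; data precision n/σ² = 28/9.
μ̂ = (0.04·8 + (28/9)·9.78) / (0.04 + 28/9) = (2306/75)/(709/225) = 6918/709 ≈ 9.757.

μ̂_MAP = 9.757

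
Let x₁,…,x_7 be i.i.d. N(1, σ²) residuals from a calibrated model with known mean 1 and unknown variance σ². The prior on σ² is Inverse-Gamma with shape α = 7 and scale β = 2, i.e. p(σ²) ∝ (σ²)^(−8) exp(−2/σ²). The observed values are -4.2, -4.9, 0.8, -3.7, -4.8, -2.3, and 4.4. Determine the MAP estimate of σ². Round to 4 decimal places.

σ̂²_MAP = 6.2639

Sum of squared deviations about the known mean: SS = (-4.2−1)² + (-4.9−1)² + (0.8−1)² + (-3.7−1)² + (-4.8−1)² + (-2.3−1)² + (4.4−1)² = 140.07.
The Normal likelihood contributes (σ²)^(−n/2) exp(−SS/(2σ²)), so the posterior is Inverse-Gamma(α + n/2, β + SS/2) = Inverse-Gamma(10.5, 72.035).
The mode of Inverse-Gamma(a, b) is b/(a+1) = 72.035/11.5 ≈ 6.2639.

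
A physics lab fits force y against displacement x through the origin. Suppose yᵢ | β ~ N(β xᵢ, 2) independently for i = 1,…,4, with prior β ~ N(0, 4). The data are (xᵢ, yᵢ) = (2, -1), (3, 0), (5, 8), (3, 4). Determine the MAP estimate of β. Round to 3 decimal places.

β̂_MAP = 1.053

log p(β | y) = −Σ(yᵢ − βxᵢ)²/(2·2) − β²/(2·4) + const.
Setting the derivative to zero: Σxᵢ(yᵢ − βxᵢ)/2 − β/4 = 0, so β = Σxᵢyᵢ / (Σxᵢ² + σ²/τ²).
Σxᵢyᵢ = 2·(-1) + 3·0 + 5·8 + 3·4 = 50; Σxᵢ² = 47; σ²/τ² = 0.5.
β̂_MAP = 50 / (47 + 0.5) = 50/47.5 ≈ 1.053.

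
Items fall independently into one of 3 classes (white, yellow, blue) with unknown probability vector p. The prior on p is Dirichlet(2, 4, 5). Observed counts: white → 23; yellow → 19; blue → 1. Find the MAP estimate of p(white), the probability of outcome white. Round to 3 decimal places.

MAP estimate of p(white) = 0.471

The posterior is Dirichlet(αᵢ + nᵢ) = Dirichlet(25, 23, 6).
For a Dirichlet(a₁,…,a_K) with all aᵢ > 1, the mode has j-th component (aⱼ − 1)/(Σaᵢ − K).
Here Σaᵢ = 54 and K = 3, so p(white) = (25 − 1)/(54 − 3) = 24/51 ≈ 0.471.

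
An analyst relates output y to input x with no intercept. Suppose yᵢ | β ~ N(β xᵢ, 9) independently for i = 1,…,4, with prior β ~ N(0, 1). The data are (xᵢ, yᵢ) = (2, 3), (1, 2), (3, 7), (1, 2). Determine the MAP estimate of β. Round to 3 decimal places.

log p(β | y) = −Σ(yᵢ − βxᵢ)²/(2·9) − β²/(2·1) + const.
Setting the derivative to zero: Σxᵢ(yᵢ − βxᵢ)/9 − β/1 = 0, so β = Σxᵢyᵢ / (Σxᵢ² + σ²/τ²).
Σxᵢyᵢ = 2·3 + 1·2 + 3·7 + 1·2 = 31; Σxᵢ² = 15; σ²/τ² = 9.
β̂_MAP = 31 / (15 + 9) = 31/24 ≈ 1.292.

β̂_MAP = 1.292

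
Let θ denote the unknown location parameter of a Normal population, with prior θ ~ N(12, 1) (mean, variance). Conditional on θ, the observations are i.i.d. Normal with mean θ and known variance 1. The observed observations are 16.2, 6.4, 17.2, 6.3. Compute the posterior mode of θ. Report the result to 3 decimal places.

θ̂_MAP = 11.620

n = 4; x̄ = (16.2 + 6.4 + 17.2 + 6.3)/4 = 46.1/4 = 11.525.
For a Normal prior and Normal likelihood with known variance, the posterior is Normal; its mode equals its mean, the precision-weighted average.
Prior precision 1/σ₀² = 1/1 = 1; data precision n/σ² = 4/1 = 4.
θ̂ = (1·12 + 4·11.525) / (1 + 4) = 58.1/5 = 11.620.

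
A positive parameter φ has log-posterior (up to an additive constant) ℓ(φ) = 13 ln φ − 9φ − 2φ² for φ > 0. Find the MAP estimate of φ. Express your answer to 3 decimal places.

ℓ'(φ) = 13/φ − 9 − 4φ. Setting this to zero and multiplying by φ: 4φ² + 9φ − 13 = 0.
φ = (−9 + √(9² + 4·4·13)) / (2·4) = (−9 + √289) / 8 = (−9 + 17)/8 = 1.
ℓ''(φ) = −13/φ² − 4 < 0, confirming a maximum.

φ̂_MAP = 1.000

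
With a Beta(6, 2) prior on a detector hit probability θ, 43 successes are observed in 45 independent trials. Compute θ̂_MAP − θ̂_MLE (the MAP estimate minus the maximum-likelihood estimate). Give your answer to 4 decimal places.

MAP − MLE = -0.0144

Posterior is Beta(49, 4); MAP = (49−1)/(53−2) = 48/51 ≈ 0.94118.
MLE ignores the prior: θ̂_MLE = k/n = 43/45 ≈ 0.95556.
Difference = 48/51 − 43/45 = -11/765 ≈ -0.0144.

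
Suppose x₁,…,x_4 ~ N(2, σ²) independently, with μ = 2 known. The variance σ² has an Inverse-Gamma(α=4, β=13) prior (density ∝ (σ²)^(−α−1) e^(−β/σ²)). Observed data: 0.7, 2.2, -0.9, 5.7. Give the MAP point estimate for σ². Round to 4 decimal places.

Sum of squared deviations about the known mean: SS = (0.7−2)² + (2.2−2)² + (-0.9−2)² + (5.7−2)² = 23.83.
The Normal likelihood contributes (σ²)^(−n/2) exp(−SS/(2σ²)), so the posterior is Inverse-Gamma(α + n/2, β + SS/2) = Inverse-Gamma(6, 24.915).
The mode of Inverse-Gamma(a, b) is b/(a+1) = 24.915/7 ≈ 3.5593.

σ̂²_MAP = 3.5593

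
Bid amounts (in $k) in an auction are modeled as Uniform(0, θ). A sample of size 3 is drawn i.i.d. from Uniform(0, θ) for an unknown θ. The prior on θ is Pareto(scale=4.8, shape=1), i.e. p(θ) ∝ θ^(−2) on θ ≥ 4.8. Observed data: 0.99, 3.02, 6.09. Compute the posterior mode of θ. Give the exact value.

θ̂_MAP = 6.09

The Uniform(0, θ) likelihood is θ^(−n) for θ ≥ max(xᵢ), zero otherwise. Here max(xᵢ) = 6.09.
Posterior ∝ θ^(−2) · θ^(−3) = θ^(−5) on θ ≥ max(4.8, 6.09) = 6.09.
This density is strictly decreasing in θ, so the posterior mode lies at the lower boundary of the support.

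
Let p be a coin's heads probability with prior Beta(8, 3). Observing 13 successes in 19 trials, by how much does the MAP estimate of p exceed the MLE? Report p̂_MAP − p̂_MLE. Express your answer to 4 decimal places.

Posterior is Beta(21, 9); MAP = (21−1)/(30−2) = 20/28 ≈ 0.71429.
MLE ignores the prior: p̂_MLE = k/n = 13/19 ≈ 0.68421.
Difference = 20/28 − 13/19 = 4/133 ≈ 0.0301.

MAP − MLE = 0.0301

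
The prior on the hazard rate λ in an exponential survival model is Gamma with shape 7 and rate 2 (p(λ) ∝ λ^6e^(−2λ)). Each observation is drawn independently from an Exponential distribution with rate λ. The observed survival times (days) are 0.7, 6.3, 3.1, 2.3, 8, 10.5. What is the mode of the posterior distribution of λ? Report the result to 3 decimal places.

λ̂_MAP = 0.365

The Exponential(rate=λ) likelihood is ∝ λ^n e^(−λΣtᵢ). Here n = 6 and Σtᵢ = 0.7 + 6.3 + 3.1 + 2.3 + 8 + 10.5 = 30.9.
Posterior ∝ λ^6e^(−2λ) · λ^6e^(−30.9λ) = λ^12e^(−32.9λ), i.e. Gamma(13, 32.9).
Mode = (a−1)/b = 12/32.9 ≈ 0.365.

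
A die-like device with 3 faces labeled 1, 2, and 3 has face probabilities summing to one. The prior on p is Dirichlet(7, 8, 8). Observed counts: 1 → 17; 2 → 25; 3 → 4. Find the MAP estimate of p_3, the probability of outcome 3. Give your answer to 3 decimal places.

MAP estimate: 0.167

The posterior is Dirichlet(αᵢ + nᵢ) = Dirichlet(24, 33, 12).
For a Dirichlet(a₁,…,a_K) with all aᵢ > 1, the mode has j-th component (aⱼ − 1)/(Σaᵢ − K).
Here Σaᵢ = 69 and K = 3, so p_3 = (12 − 1)/(69 − 3) = 11/66 ≈ 0.167.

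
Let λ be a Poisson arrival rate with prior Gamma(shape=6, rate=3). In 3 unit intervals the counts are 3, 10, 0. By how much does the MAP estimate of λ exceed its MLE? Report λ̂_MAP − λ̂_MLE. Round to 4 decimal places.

MAP − MLE = -1.3333

Σxᵢ = 13. Posterior is Gamma(19, 6); MAP = (19−1)/6 = 18/6 ≈ 3.00000.
MLE = x̄ = 13/3 ≈ 4.33333.
Difference = 18/6 − 13/3 = -4/3 ≈ -1.3333.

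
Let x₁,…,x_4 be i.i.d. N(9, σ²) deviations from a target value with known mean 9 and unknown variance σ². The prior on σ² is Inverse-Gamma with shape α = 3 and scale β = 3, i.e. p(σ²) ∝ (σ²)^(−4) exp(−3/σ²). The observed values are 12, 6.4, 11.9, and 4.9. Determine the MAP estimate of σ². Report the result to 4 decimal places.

σ̂²_MAP = 3.9150

Sum of squared deviations about the known mean: SS = (12−9)² + (6.4−9)² + (11.9−9)² + (4.9−9)² = 40.98.
The Normal likelihood contributes (σ²)^(−n/2) exp(−SS/(2σ²)), so the posterior is Inverse-Gamma(α + n/2, β + SS/2) = Inverse-Gamma(5, 23.49).
The mode of Inverse-Gamma(a, b) is b/(a+1) = 23.49/6 ≈ 3.9150.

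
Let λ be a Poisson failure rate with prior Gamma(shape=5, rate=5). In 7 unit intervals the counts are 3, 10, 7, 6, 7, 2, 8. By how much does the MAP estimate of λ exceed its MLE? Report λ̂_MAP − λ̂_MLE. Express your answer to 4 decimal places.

Σxᵢ = 43. Posterior is Gamma(48, 12); MAP = (48−1)/12 = 47/12 ≈ 3.91667.
MLE = x̄ = 43/7 ≈ 6.14286.
Difference = 47/12 − 43/7 = -187/84 ≈ -2.2262.

MAP − MLE = -2.2262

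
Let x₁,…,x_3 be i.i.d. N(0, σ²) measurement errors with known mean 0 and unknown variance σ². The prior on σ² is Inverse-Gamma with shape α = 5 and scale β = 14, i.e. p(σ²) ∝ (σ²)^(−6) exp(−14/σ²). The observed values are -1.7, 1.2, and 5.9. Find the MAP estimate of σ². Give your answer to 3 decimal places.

σ̂²_MAP = 4.476

Sum of squared deviations about the known mean: SS = (-1.7−0)² + (1.2−0)² + (5.9−0)² = 39.14.
The Normal likelihood contributes (σ²)^(−n/2) exp(−SS/(2σ²)), so the posterior is Inverse-Gamma(α + n/2, β + SS/2) = Inverse-Gamma(6.5, 33.57).
The mode of Inverse-Gamma(a, b) is b/(a+1) = 33.57/7.5 ≈ 4.476.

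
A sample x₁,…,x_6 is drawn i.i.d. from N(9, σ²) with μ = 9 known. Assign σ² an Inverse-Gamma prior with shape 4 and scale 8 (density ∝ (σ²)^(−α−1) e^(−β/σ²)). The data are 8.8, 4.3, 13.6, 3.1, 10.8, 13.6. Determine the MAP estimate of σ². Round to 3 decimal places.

σ̂²_MAP = 7.406

Sum of squared deviations about the known mean: SS = (8.8−9)² + (4.3−9)² + (13.6−9)² + (3.1−9)² + (10.8−9)² + (13.6−9)² = 102.5.
The Normal likelihood contributes (σ²)^(−n/2) exp(−SS/(2σ²)), so the posterior is Inverse-Gamma(α + n/2, β + SS/2) = Inverse-Gamma(7, 59.25).
The mode of Inverse-Gamma(a, b) is b/(a+1) = 59.25/8 ≈ 7.406.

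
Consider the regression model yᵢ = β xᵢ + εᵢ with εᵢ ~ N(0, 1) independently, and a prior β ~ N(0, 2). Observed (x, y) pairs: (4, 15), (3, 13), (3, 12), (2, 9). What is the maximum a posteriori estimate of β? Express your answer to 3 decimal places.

β̂_MAP = 3.974

log p(β | y) = −Σ(yᵢ − βxᵢ)²/(2·1) − β²/(2·2) + const.
Setting the derivative to zero: Σxᵢ(yᵢ − βxᵢ)/1 − β/2 = 0, so β = Σxᵢyᵢ / (Σxᵢ² + σ²/τ²).
Σxᵢyᵢ = 4·15 + 3·13 + 3·12 + 2·9 = 153; Σxᵢ² = 38; σ²/τ² = 0.5.
β̂_MAP = 153 / (38 + 0.5) = 153/38.5 ≈ 3.974.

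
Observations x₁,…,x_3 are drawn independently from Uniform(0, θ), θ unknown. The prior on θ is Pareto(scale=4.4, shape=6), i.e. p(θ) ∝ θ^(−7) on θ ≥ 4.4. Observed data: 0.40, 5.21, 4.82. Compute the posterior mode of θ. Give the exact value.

The Uniform(0, θ) likelihood is θ^(−n) for θ ≥ max(xᵢ), zero otherwise. Here max(xᵢ) = 5.21.
Posterior ∝ θ^(−7) · θ^(−3) = θ^(−10) on θ ≥ max(4.4, 5.21) = 5.21.
This density is strictly decreasing in θ, so the posterior mode lies at the lower boundary of the support.

θ̂_MAP = 5.21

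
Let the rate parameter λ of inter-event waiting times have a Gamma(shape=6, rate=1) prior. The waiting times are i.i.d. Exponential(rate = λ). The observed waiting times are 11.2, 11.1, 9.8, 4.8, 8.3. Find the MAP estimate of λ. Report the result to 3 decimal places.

The Exponential(rate=λ) likelihood is ∝ λ^n e^(−λΣtᵢ). Here n = 5 and Σtᵢ = 11.2 + 11.1 + 9.8 + 4.8 + 8.3 = 45.2.
Posterior ∝ λ^5e^(−1λ) · λ^5e^(−45.2λ) = λ^10e^(−46.2λ), i.e. Gamma(11, 46.2).
Mode = (a−1)/b = 10/46.2 ≈ 0.216.

λ̂_MAP = 0.216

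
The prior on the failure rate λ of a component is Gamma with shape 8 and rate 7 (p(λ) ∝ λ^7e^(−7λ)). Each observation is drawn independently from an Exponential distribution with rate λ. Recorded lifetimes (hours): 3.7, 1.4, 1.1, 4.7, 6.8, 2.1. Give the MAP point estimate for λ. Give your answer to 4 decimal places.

λ̂_MAP = 0.4851

The Exponential(rate=λ) likelihood is ∝ λ^n e^(−λΣtᵢ). Here n = 6 and Σtᵢ = 3.7 + 1.4 + 1.1 + 4.7 + 6.8 + 2.1 = 19.8.
Posterior ∝ λ^7e^(−7λ) · λ^6e^(−19.8λ) = λ^13e^(−26.8λ), i.e. Gamma(14, 26.8).
Mode = (a−1)/b = 13/26.8 ≈ 0.4851.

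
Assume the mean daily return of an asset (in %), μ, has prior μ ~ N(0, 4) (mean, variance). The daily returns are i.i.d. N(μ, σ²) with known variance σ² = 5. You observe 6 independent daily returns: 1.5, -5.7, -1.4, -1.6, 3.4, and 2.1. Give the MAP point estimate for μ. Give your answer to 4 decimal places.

μ̂_MAP = -0.2345

n = 6; x̄ = (1.5 + (-5.7) + (-1.4) + (-1.6) + 3.4 + 2.1)/6 = -1.7/6 = -17/60 ≈ -0.2833.
For a Normal prior and Normal likelihood with known variance, the posterior is Normal; its mode equals its mean, the precision-weighted average.
Prior precision 1/σ₀² = 1/4 = 0.25; data precision n/σ² = 6/5 = 1.2.
μ̂ = (0.25·0 + 1.2·(-17/60)) / (0.25 + 1.2) = (-0.34)/1.45 = -34/145 ≈ -0.2345.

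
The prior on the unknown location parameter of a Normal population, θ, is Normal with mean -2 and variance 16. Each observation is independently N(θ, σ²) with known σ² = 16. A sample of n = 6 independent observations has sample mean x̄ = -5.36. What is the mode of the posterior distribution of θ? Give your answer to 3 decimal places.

θ̂_MAP = -4.880

n = 6, x̄ = -5.36.
For a Normal prior and Normal likelihood with known variance, the posterior is Normal; its mode equals its mean, the precision-weighted average.
Prior precision 1/σ₀² = 1/16 = 0.0625; data precision n/σ² = 6/16 = 0.375.
θ̂ = (0.0625·(-2) + 0.375·(-5.36)) / (0.0625 + 0.375) = (-2.135)/0.4375 = -4.880.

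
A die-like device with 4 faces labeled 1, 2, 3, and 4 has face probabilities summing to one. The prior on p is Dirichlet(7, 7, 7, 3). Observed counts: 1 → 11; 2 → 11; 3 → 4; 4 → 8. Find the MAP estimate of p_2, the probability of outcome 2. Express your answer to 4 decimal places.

MAP estimate: 0.3148

The posterior is Dirichlet(αᵢ + nᵢ) = Dirichlet(18, 18, 11, 11).
For a Dirichlet(a₁,…,a_K) with all aᵢ > 1, the mode has j-th component (aⱼ − 1)/(Σaᵢ − K).
Here Σaᵢ = 58 and K = 4, so p_2 = (18 − 1)/(58 − 4) = 17/54 ≈ 0.3148.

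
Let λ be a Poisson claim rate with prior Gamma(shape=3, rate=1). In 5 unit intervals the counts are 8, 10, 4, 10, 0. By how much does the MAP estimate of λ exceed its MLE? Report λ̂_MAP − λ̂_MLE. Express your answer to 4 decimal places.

MAP − MLE = -0.7333

Σxᵢ = 32. Posterior is Gamma(35, 6); MAP = (35−1)/6 = 34/6 ≈ 5.66667.
MLE = x̄ = 32/5 ≈ 6.40000.
Difference = 34/6 − 32/5 = -11/15 ≈ -0.7333.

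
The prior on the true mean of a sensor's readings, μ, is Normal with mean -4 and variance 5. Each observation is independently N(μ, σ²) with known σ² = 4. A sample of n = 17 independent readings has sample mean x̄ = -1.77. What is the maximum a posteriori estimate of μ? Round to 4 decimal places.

n = 17, x̄ = -1.77.
For a Normal prior and Normal likelihood with known variance, the posterior is Normal; its mode equals its mean, the precision-weighted average.
Prior precision 1/σ₀² = 1/5 = 0.2; data precision n/σ² = 17/4 = 4.25.
μ̂ = (0.2·(-4) + 4.25·(-1.77)) / (0.2 + 4.25) = (-8.3225)/4.45 = -3329/1780 ≈ -1.8702.

μ̂_MAP = -1.8702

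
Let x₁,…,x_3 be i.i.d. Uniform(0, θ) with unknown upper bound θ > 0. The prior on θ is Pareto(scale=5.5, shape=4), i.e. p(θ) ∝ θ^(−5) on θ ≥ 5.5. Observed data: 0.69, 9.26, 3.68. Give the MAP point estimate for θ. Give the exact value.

θ̂_MAP = 9.26

The Uniform(0, θ) likelihood is θ^(−n) for θ ≥ max(xᵢ), zero otherwise. Here max(xᵢ) = 9.26.
Posterior ∝ θ^(−5) · θ^(−3) = θ^(−8) on θ ≥ max(5.5, 9.26) = 9.26.
This density is strictly decreasing in θ, so the posterior mode lies at the lower boundary of the support.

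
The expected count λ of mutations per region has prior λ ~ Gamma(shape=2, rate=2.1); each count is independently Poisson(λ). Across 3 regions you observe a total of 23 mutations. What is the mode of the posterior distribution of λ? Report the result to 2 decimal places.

λ̂_MAP = 4.71

Σxᵢ = 23, n = 3.
Posterior ∝ λe^(−2.1λ) · λ^23e^(−3λ) = λ^24e^(−5.1λ), i.e. Gamma(shape=25, rate=5.1).
The mode of a Gamma(a, b) with a ≥ 1 (shape–rate) is (a−1)/b = 24/5.1 ≈ 4.71.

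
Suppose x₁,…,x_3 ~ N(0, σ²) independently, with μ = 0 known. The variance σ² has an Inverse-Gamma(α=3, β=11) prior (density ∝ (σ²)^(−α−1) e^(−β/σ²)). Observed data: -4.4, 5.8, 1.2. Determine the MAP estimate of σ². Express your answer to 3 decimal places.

σ̂²_MAP = 6.949

Sum of squared deviations about the known mean: SS = (-4.4−0)² + (5.8−0)² + (1.2−0)² = 54.44.
The Normal likelihood contributes (σ²)^(−n/2) exp(−SS/(2σ²)), so the posterior is Inverse-Gamma(α + n/2, β + SS/2) = Inverse-Gamma(4.5, 38.22).
The mode of Inverse-Gamma(a, b) is b/(a+1) = 38.22/5.5 ≈ 6.949.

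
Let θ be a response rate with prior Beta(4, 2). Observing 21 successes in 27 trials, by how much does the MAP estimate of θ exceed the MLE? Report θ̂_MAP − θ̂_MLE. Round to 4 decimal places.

MAP − MLE = -0.0036

Posterior is Beta(25, 8); MAP = (25−1)/(33−2) = 24/31 ≈ 0.77419.
MLE ignores the prior: θ̂_MLE = k/n = 21/27 ≈ 0.77778.
Difference = 24/31 − 21/27 = -1/279 ≈ -0.0036.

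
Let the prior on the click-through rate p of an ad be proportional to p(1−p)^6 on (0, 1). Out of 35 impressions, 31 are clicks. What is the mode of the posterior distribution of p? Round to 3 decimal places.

p̂_MAP = 0.762

The prior density ∝ p(1−p)^6 is the kernel of Beta(2, 7).
Data: 31 successes in 35 trials. The binomial likelihood contributes p^31(1−p)^4, so the posterior is Beta(2+31, 7+4) = Beta(33, 11).
For Beta(a, b) with a, b > 1 the mode is (a−1)/(a+b−2) = 32/42 ≈ 0.762.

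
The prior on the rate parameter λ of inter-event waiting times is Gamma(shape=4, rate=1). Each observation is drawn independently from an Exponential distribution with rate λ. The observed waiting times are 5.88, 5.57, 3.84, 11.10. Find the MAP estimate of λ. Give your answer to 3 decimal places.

λ̂_MAP = 0.256

The Exponential(rate=λ) likelihood is ∝ λ^n e^(−λΣtᵢ). Here n = 4 and Σtᵢ = 5.88 + 5.57 + 3.84 + 11.10 = 26.39.
Posterior ∝ λ^3e^(−1λ) · λ^4e^(−26.39λ) = λ^7e^(−27.39λ), i.e. Gamma(8, 27.39).
Mode = (a−1)/b = 7/27.39 ≈ 0.256.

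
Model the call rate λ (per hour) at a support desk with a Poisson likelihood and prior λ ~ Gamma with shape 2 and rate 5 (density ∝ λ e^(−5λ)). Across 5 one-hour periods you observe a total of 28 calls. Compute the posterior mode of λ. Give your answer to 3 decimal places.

λ̂_MAP = 2.900

Σxᵢ = 28, n = 5.
Posterior ∝ λe^(−5λ) · λ^28e^(−5λ) = λ^29e^(−10λ), i.e. Gamma(shape=30, rate=10).
The mode of a Gamma(a, b) with a ≥ 1 (shape–rate) is (a−1)/b = 29/10 ≈ 2.900.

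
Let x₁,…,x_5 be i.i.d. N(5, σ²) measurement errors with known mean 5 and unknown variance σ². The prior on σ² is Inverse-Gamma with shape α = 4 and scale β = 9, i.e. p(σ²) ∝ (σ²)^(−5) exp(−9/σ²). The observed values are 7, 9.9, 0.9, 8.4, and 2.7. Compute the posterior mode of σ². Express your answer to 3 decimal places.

σ̂²_MAP = 5.311

Sum of squared deviations about the known mean: SS = (7−5)² + (9.9−5)² + (0.9−5)² + (8.4−5)² + (2.7−5)² = 61.67.
The Normal likelihood contributes (σ²)^(−n/2) exp(−SS/(2σ²)), so the posterior is Inverse-Gamma(α + n/2, β + SS/2) = Inverse-Gamma(6.5, 39.835).
The mode of Inverse-Gamma(a, b) is b/(a+1) = 39.835/7.5 ≈ 5.311.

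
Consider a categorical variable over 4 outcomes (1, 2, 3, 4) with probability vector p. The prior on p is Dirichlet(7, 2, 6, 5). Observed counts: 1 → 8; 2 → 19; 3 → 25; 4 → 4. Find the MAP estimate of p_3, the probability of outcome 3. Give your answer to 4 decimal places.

MAP estimate: 0.4167

The posterior is Dirichlet(αᵢ + nᵢ) = Dirichlet(15, 21, 31, 9).
For a Dirichlet(a₁,…,a_K) with all aᵢ > 1, the mode has j-th component (aⱼ − 1)/(Σaᵢ − K).
Here Σaᵢ = 76 and K = 4, so p_3 = (31 − 1)/(76 − 4) = 30/72 ≈ 0.4167.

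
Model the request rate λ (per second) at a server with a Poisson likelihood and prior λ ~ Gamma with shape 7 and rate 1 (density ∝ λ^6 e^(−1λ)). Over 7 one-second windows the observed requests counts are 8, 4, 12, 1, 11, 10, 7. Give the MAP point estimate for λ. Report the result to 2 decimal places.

Σxᵢ = 8+4+12+1+11+10+7 = 53, with n = 7.
Posterior ∝ λ^6e^(−1λ) · λ^53e^(−7λ) = λ^59e^(−8λ), i.e. Gamma(shape=60, rate=8).
The mode of a Gamma(a, b) with a ≥ 1 (shape–rate) is (a−1)/b = 59/8 ≈ 7.38.

λ̂_MAP = 7.38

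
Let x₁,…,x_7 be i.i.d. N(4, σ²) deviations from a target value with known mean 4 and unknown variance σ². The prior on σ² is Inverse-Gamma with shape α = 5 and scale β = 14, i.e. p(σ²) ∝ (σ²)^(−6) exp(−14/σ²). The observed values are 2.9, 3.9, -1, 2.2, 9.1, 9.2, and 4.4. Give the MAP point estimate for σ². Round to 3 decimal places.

σ̂²_MAP = 5.825

Sum of squared deviations about the known mean: SS = (2.9−4)² + (3.9−4)² + (-1−4)² + (2.2−4)² + (9.1−4)² + (9.2−4)² + (4.4−4)² = 82.67.
The Normal likelihood contributes (σ²)^(−n/2) exp(−SS/(2σ²)), so the posterior is Inverse-Gamma(α + n/2, β + SS/2) = Inverse-Gamma(8.5, 55.335).
The mode of Inverse-Gamma(a, b) is b/(a+1) = 55.335/9.5 ≈ 5.825.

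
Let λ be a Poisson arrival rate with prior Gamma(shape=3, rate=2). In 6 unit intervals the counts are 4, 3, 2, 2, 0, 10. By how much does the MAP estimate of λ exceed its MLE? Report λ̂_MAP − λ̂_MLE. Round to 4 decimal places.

MAP − MLE = -0.6250

Σxᵢ = 21. Posterior is Gamma(24, 8); MAP = (24−1)/8 = 23/8 ≈ 2.87500.
MLE = x̄ = 21/6 ≈ 3.50000.
Difference = 23/8 − 21/6 = -5/8 ≈ -0.6250.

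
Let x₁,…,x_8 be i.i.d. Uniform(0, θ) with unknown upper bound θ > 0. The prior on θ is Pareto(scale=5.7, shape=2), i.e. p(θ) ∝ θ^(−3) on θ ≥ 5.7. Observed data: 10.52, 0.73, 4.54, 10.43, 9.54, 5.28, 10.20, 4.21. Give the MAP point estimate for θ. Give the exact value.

The Uniform(0, θ) likelihood is θ^(−n) for θ ≥ max(xᵢ), zero otherwise. Here max(xᵢ) = 10.52.
Posterior ∝ θ^(−3) · θ^(−8) = θ^(−11) on θ ≥ max(5.7, 10.52) = 10.52.
This density is strictly decreasing in θ, so the posterior mode lies at the lower boundary of the support.

θ̂_MAP = 10.52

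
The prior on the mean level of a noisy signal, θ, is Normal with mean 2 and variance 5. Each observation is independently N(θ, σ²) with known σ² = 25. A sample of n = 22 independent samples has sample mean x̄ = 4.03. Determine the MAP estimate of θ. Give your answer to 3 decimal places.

θ̂_MAP = 3.654

n = 22, x̄ = 4.03.
For a Normal prior and Normal likelihood with known variance, the posterior is Normal; its mode equals its mean, the precision-weighted average.
Prior precision 1/σ₀² = 1/5 = 0.2; data precision n/σ² = 22/25 = 0.88.
θ̂ = (0.2·2 + 0.88·4.03) / (0.2 + 0.88) = 3.9464/1.08 = 4933/1350 ≈ 3.654.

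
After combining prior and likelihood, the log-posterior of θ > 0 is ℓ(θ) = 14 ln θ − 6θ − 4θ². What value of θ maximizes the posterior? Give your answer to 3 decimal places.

θ̂_MAP = 1.000

ℓ'(θ) = 14/θ − 6 − 8θ. Setting this to zero and multiplying by θ: 8θ² + 6θ − 14 = 0.
θ = (−6 + √(6² + 4·8·14)) / (2·8) = (−6 + √484) / 16 = (−6 + 22)/16 = 1.
ℓ''(θ) = −14/θ² − 8 < 0, confirming a maximum.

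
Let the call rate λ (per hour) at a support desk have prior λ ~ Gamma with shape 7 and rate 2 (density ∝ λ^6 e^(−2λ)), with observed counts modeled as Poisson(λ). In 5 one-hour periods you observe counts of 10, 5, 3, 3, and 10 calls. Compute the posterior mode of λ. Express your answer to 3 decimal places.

λ̂_MAP = 5.286

Σxᵢ = 10+5+3+3+10 = 31, with n = 5.
Posterior ∝ λ^6e^(−2λ) · λ^31e^(−5λ) = λ^37e^(−7λ), i.e. Gamma(shape=38, rate=7).
The mode of a Gamma(a, b) with a ≥ 1 (shape–rate) is (a−1)/b = 37/7 ≈ 5.286.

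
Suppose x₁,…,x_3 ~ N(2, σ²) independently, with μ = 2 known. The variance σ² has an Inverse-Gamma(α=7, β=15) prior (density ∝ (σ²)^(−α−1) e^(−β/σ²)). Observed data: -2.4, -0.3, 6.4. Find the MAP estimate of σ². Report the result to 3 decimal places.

σ̂²_MAP = 3.895

Sum of squared deviations about the known mean: SS = (-2.4−2)² + (-0.3−2)² + (6.4−2)² = 44.01.
The Normal likelihood contributes (σ²)^(−n/2) exp(−SS/(2σ²)), so the posterior is Inverse-Gamma(α + n/2, β + SS/2) = Inverse-Gamma(8.5, 37.005).
The mode of Inverse-Gamma(a, b) is b/(a+1) = 37.005/9.5 ≈ 3.895.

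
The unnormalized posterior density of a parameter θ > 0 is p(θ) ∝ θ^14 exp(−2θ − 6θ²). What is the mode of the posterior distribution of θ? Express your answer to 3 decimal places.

θ̂_MAP = 1.000

ℓ'(θ) = 14/θ − 2 − 12θ. Setting this to zero and multiplying by θ: 12θ² + 2θ − 14 = 0.
θ = (−2 + √(2² + 4·12·14)) / (2·12) = (−2 + √676) / 24 = (−2 + 26)/24 = 1.
ℓ''(θ) = −14/θ² − 12 < 0, confirming a maximum.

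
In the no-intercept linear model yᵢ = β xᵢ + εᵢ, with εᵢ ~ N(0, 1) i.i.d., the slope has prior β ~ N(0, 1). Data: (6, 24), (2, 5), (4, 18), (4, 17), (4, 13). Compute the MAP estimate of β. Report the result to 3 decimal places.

β̂_MAP = 3.888

log p(β | y) = −Σ(yᵢ − βxᵢ)²/(2·1) − β²/(2·1) + const.
Setting the derivative to zero: Σxᵢ(yᵢ − βxᵢ)/1 − β/1 = 0, so β = Σxᵢyᵢ / (Σxᵢ² + σ²/τ²).
Σxᵢyᵢ = 6·24 + 2·5 + 4·18 + 4·17 + 4·13 = 346; Σxᵢ² = 88; σ²/τ² = 1.
β̂_MAP = 346 / (88 + 1) = 346/89 ≈ 3.888.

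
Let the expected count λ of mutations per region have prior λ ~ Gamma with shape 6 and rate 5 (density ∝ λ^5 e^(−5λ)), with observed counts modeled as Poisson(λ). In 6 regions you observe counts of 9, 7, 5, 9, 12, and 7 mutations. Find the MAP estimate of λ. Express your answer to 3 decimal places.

λ̂_MAP = 4.909

Σxᵢ = 9+7+5+9+12+7 = 49, with n = 6.
Posterior ∝ λ^5e^(−5λ) · λ^49e^(−6λ) = λ^54e^(−11λ), i.e. Gamma(shape=55, rate=11).
The mode of a Gamma(a, b) with a ≥ 1 (shape–rate) is (a−1)/b = 54/11 ≈ 4.909.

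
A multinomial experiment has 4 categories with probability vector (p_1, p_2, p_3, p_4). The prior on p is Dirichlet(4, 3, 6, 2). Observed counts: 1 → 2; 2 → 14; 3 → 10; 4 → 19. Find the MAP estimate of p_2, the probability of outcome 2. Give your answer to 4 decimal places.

MAP estimate: 0.2857

The posterior is Dirichlet(αᵢ + nᵢ) = Dirichlet(6, 17, 16, 21).
For a Dirichlet(a₁,…,a_K) with all aᵢ > 1, the mode has j-th component (aⱼ − 1)/(Σaᵢ − K).
Here Σaᵢ = 60 and K = 4, so p_2 = (17 − 1)/(60 − 4) = 16/56 ≈ 0.2857.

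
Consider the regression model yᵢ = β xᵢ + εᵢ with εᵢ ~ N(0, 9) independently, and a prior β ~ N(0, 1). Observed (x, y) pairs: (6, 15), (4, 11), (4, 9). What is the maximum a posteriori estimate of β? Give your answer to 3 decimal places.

β̂_MAP = 2.208

log p(β | y) = −Σ(yᵢ − βxᵢ)²/(2·9) − β²/(2·1) + const.
Setting the derivative to zero: Σxᵢ(yᵢ − βxᵢ)/9 − β/1 = 0, so β = Σxᵢyᵢ / (Σxᵢ² + σ²/τ²).
Σxᵢyᵢ = 6·15 + 4·11 + 4·9 = 170; Σxᵢ² = 68; σ²/τ² = 9.
β̂_MAP = 170 / (68 + 9) = 170/77 ≈ 2.208.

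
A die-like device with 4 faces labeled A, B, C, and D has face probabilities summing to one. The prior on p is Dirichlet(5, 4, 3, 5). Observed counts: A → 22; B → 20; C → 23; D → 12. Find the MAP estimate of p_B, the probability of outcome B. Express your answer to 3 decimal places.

The posterior is Dirichlet(αᵢ + nᵢ) = Dirichlet(27, 24, 26, 17).
For a Dirichlet(a₁,…,a_K) with all aᵢ > 1, the mode has j-th component (aⱼ − 1)/(Σaᵢ − K).
Here Σaᵢ = 94 and K = 4, so p_B = (24 − 1)/(94 − 4) = 23/90 ≈ 0.256.

MAP estimate of p_B = 0.256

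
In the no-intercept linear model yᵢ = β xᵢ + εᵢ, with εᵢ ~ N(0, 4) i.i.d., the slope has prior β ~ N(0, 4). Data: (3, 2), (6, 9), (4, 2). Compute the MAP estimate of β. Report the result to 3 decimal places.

β̂_MAP = 1.097

log p(β | y) = −Σ(yᵢ − βxᵢ)²/(2·4) − β²/(2·4) + const.
Setting the derivative to zero: Σxᵢ(yᵢ − βxᵢ)/4 − β/4 = 0, so β = Σxᵢyᵢ / (Σxᵢ² + σ²/τ²).
Σxᵢyᵢ = 3·2 + 6·9 + 4·2 = 68; Σxᵢ² = 61; σ²/τ² = 1.
β̂_MAP = 68 / (61 + 1) = 68/62 ≈ 1.097.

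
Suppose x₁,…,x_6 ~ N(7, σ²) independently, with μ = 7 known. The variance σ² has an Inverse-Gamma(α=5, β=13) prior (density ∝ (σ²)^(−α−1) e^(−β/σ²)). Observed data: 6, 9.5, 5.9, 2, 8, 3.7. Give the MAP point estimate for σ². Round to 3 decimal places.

Sum of squared deviations about the known mean: SS = (6−7)² + (9.5−7)² + (5.9−7)² + (2−7)² + (8−7)² + (3.7−7)² = 45.35.
The Normal likelihood contributes (σ²)^(−n/2) exp(−SS/(2σ²)), so the posterior is Inverse-Gamma(α + n/2, β + SS/2) = Inverse-Gamma(8, 35.675).
The mode of Inverse-Gamma(a, b) is b/(a+1) = 35.675/9 ≈ 3.964.

σ̂²_MAP = 3.964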